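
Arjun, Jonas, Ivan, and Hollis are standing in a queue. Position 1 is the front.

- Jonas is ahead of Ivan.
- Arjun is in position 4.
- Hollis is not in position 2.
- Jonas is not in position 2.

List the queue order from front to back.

From clue 1: Jonas is in {1,2,3}.
From clues 1–2: Arjun → position 4.
From clues 1–3: Jonas is in {1,2}.
From clues 1–4: Jonas → position 1, Ivan → position 2, Hollis → position 3.

Jonas, Ivan, Hollis, Arjun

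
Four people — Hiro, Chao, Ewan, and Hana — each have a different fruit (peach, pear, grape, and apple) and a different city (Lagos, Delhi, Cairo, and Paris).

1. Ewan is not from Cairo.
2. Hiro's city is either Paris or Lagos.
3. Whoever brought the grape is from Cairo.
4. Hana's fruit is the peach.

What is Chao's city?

Cairo

With clues 1–4, Delhi, Lagos, and Paris are impossible for Chao's city.
That leaves Cairo.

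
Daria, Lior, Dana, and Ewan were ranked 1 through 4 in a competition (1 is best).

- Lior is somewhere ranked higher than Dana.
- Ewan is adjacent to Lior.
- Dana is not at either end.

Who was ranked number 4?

With clue 1, Lior is ruled out for rank 4.
With clues 1–2, Ewan is ruled out for rank 4.
With clues 1–3, Dana is ruled out for rank 4.
So rank 4 is Daria.

Daria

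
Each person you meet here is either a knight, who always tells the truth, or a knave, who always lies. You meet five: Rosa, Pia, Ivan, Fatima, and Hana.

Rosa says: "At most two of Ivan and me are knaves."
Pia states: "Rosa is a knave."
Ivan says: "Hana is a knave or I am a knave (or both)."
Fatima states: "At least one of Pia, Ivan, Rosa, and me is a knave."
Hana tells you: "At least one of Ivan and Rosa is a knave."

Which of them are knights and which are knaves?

Rosa: knight, Pia: knave, Ivan: knight, Fatima: knight, Hana: knave

Regardless of anyone's role, Rosa's statement is true, so Rosa is a knight.
With that fixed, Pia's statement is false, so Pia is a knave.
With that fixed, Fatima's statement is true, so Fatima is a knight.
Consider Ivan. Suppose Ivan is a knave.
Then Ivan's own statement would have to be false, but it can't be — contradiction.
So Ivan is a knight.
With that fixed, Hana's statement is false, so Hana is a knave.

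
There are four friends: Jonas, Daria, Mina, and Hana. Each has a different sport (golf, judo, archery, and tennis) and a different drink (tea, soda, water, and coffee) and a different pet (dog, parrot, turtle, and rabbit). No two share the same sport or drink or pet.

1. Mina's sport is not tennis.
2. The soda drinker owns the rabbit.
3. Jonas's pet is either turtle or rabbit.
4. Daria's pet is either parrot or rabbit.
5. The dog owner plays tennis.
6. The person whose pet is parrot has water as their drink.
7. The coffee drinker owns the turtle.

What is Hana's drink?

tea

With clues 1–5, soda is impossible for Hana's drink.
With clues 1–6, water is impossible for Hana's drink.
With clues 1–7, coffee is impossible for Hana's drink.
That leaves tea.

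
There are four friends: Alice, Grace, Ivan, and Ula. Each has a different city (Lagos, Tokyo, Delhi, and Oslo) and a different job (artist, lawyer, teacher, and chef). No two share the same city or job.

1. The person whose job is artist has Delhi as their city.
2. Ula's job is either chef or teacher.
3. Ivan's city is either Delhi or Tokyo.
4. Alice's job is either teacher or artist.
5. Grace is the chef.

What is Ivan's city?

With clues 1–3, Lagos and Oslo are impossible for Ivan's city.
With clues 1–5, Delhi is impossible for Ivan's city.
That leaves Tokyo.

Tokyo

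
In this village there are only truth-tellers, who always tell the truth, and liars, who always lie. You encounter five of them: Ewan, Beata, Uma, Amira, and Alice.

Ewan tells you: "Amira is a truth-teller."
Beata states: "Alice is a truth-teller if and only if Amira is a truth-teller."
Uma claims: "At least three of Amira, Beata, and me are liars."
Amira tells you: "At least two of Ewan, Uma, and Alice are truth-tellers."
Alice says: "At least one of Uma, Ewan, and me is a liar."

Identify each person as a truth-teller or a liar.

Ewan: truth-teller, Beata: truth-teller, Uma: liar, Amira: truth-teller, Alice: truth-teller

Consider Ewan. Suppose Ewan is a liar.
Then no assignment of the remaining roles makes every statement match its speaker's type — contradiction.
So Ewan is a truth-teller.
Consider Beata. Suppose Beata is a liar.
Then no assignment of the remaining roles makes every statement match its speaker's type — contradiction.
So Beata is a truth-teller.
With that fixed, Uma's statement is false, so Uma is a liar.
With that fixed, Alice's statement is true, so Alice is a truth-teller.
With that fixed, Amira's statement is true, so Amira is a truth-teller.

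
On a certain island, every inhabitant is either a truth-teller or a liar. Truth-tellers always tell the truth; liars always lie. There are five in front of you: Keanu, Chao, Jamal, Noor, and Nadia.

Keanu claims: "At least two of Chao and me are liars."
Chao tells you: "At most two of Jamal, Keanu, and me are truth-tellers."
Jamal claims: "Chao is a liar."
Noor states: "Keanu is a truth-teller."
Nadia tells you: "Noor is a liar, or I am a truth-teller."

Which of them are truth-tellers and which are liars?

Keanu: liar, Chao: truth-teller, Jamal: liar, Noor: liar, Nadia: truth-teller

Consider Keanu. Suppose Keanu is a truth-teller.
Then Keanu's own statement would have to be true, but it can't be — contradiction.
So Keanu is a liar.
With that fixed, Chao's statement is true, so Chao is a truth-teller.
With that fixed, Jamal's statement is false, so Jamal is a liar.
With that fixed, Noor's statement is false, so Noor is a liar.
With that fixed, Nadia's statement is true, so Nadia is a truth-teller.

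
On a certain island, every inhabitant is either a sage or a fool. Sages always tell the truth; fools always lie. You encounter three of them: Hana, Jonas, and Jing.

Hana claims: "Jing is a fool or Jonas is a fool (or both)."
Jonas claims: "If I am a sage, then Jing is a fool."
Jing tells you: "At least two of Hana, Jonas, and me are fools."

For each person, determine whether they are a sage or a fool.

Hana: sage, Jonas: sage, Jing: fool

Consider Hana. Suppose Hana is a fool.
Then no assignment of the remaining roles makes every statement match its speaker's type — contradiction.
So Hana is a sage.
Consider Jonas. Suppose Jonas is a fool.
Then Jonas's own statement would have to be false, but it can't be — contradiction.
So Jonas is a sage.
With that fixed, Jing's statement is false, so Jing is a fool.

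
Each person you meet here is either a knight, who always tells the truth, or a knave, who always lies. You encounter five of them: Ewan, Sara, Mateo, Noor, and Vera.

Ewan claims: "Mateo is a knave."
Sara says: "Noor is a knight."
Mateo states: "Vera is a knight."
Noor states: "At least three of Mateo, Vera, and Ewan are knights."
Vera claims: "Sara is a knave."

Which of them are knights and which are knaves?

Consider Ewan. Suppose Ewan is a knight.
Then no assignment of the remaining roles makes every statement match its speaker's type — contradiction.
So Ewan is a knave.
With that fixed, Noor's statement is false, so Noor is a knave.
With that fixed, Sara's statement is false, so Sara is a knave.
With that fixed, Vera's statement is true, so Vera is a knight.
With that fixed, Mateo's statement is true, so Mateo is a knight.

Ewan: knave, Sara: knave, Mateo: knight, Noor: knave, Vera: knight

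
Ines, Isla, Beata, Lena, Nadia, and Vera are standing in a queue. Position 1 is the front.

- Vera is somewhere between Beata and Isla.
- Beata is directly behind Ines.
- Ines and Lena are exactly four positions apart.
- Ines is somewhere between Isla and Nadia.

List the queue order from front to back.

Nadia, Ines, Beata, Vera, Isla, Lena

From clue 1: Vera is in {2,3,4,5}.
From clues 1–3: Vera is in {3,4}.
From clues 1–4: Nadia → position 1, Ines → position 2, Beata → position 3, Vera → position 4, Isla → position 5, Lena → position 6.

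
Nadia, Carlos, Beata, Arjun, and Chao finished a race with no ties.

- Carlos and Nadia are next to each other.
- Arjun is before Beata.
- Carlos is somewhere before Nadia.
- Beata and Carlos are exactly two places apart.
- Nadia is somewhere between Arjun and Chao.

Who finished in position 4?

With clues 1–4, Arjun and Chao are ruled out for place 4.
With clues 1–5, Carlos and Nadia are ruled out for place 4.
So place 4 is Beata.

Beata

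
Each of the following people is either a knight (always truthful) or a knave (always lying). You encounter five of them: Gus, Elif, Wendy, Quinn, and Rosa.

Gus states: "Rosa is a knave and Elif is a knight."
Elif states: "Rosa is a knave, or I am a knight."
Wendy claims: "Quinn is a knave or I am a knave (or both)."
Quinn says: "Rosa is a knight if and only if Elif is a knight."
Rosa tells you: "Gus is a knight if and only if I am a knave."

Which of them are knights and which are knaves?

Consider Gus. Suppose Gus is a knight.
Then whichever role Rosa has, Rosa's statement has the wrong truth value — contradiction.
So Gus is a knave.
Consider Elif. Suppose Elif is a knight.
Then no assignment of the remaining roles makes every statement match its speaker's type — contradiction.
So Elif is a knave.
Consider Wendy. Suppose Wendy is a knave.
Then Wendy's own statement would have to be false, but it can't be — contradiction.
So Wendy is a knight.
Consider Quinn. Suppose Quinn is a knight.
Then Wendy's statement comes out false, contradicting Wendy being a knight.
So Quinn is a knave.
Consider Rosa. Suppose Rosa is a knave.
Then Elif's statement comes out true, contradicting Elif being a knave.
So Rosa is a knight.

Gus: knave, Elif: knave, Wendy: knight, Quinn: knave, Rosa: knight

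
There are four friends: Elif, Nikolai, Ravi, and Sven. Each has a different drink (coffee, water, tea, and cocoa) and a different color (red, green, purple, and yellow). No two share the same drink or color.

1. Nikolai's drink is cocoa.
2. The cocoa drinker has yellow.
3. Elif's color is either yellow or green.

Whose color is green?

Elif

With clues 1–2, Nikolai is impossible for the one with color green.
With clues 1–3, Ravi and Sven are impossible for the one with color green.
That leaves Elif.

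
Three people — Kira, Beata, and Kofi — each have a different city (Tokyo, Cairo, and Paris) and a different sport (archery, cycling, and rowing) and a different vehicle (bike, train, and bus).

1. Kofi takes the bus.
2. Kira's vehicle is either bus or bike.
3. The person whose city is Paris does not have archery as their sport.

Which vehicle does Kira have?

Clue 1 rules out bus for Kira's vehicle.
With clues 1–2, train is impossible for Kira's vehicle.
That leaves bike.

bike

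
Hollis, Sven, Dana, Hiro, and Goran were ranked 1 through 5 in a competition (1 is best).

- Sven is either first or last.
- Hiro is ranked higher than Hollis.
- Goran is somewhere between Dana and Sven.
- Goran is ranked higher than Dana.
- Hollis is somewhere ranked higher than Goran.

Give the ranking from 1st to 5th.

Sven, Hiro, Hollis, Goran, Dana

From clue 1: Sven is in {1,5}.
From clues 1–4: Sven → rank 1.
From clues 1–5: Hiro → rank 2, Hollis → rank 3, Goran → rank 4, Dana → rank 5.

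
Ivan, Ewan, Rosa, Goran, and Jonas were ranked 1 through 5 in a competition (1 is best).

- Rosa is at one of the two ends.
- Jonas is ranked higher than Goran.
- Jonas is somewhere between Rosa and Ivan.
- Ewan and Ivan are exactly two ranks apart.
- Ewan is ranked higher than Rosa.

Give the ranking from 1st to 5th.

From clue 1: Rosa is in {1,5}.
From clues 1–5: Ivan → rank 1, Jonas → rank 2, Ewan → rank 3, Goran → rank 4, Rosa → rank 5.

Ivan, Jonas, Ewan, Goran, Rosa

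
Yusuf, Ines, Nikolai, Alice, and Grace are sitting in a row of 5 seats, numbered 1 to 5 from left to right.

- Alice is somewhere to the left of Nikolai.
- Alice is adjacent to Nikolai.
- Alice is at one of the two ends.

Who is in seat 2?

Nikolai

With clues 1–3, Alice, Grace, Ines, and Yusuf are ruled out for seat 2.
So seat 2 is Nikolai.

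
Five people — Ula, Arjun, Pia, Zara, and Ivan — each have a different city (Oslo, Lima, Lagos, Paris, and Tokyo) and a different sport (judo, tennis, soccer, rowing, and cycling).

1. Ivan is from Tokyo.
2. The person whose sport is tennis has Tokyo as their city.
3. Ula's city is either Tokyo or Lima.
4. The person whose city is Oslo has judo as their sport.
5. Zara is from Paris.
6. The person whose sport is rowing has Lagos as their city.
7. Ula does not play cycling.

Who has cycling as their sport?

With clues 1–2, Ivan is impossible for the one with sport cycling.
With clues 1–6, Arjun and Pia are impossible for the one with sport cycling.
With clues 1–7, Ula is impossible for the one with sport cycling.
That leaves Zara.

Zara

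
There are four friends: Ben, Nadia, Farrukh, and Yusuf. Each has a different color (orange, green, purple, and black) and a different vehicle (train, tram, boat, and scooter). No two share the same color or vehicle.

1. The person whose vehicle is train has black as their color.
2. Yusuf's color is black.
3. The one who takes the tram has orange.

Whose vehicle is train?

With clues 1–2, Ben, Farrukh, and Nadia are impossible for the one with vehicle train.
That leaves Yusuf.

Yusuf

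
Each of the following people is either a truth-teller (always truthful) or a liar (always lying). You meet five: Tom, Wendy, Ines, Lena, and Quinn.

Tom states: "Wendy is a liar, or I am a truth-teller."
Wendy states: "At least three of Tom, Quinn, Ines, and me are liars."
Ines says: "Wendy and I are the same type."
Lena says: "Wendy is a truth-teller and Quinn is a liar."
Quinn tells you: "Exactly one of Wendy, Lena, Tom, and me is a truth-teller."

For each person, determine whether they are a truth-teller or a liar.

Consider Tom. Suppose Tom is a truth-teller.
Then no assignment of the remaining roles makes every statement match its speaker's type — contradiction.
So Tom is a liar.
Consider Wendy. Suppose Wendy is a liar.
Then Tom's statement comes out true, contradicting Tom being a liar.
So Wendy is a truth-teller.
Consider Ines. Suppose Ines is a truth-teller.
Then Wendy's statement comes out false, contradicting Wendy being a truth-teller.
So Ines is a liar.
Consider Lena. Suppose Lena is a liar.
Then whichever role Quinn has, Quinn's statement has the wrong truth value — contradiction.
So Lena is a truth-teller.
With that fixed, Quinn's statement is false, so Quinn is a liar.

Tom: liar, Wendy: truth-teller, Ines: liar, Lena: truth-teller, Quinn: liar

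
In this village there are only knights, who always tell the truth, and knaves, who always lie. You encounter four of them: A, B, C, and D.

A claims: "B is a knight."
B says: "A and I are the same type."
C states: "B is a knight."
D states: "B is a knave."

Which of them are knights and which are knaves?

A: knight, B: knight, C: knight, D: knave

Consider A. Suppose A is a knave.
Then whichever role B has, B's statement has the wrong truth value — contradiction.
So A is a knight.
Consider B. Suppose B is a knave.
Then A's statement comes out false, contradicting A being a knight.
So B is a knight.
With that fixed, C's statement is true, so C is a knight.
With that fixed, D's statement is false, so D is a knave.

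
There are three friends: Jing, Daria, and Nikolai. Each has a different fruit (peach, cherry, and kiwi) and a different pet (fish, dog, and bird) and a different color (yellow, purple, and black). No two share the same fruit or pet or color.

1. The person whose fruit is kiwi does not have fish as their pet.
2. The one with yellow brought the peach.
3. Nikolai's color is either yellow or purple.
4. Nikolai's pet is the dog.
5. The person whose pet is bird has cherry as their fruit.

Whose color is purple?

Nikolai

With clues 1–5, Daria and Jing are impossible for the one with color purple.
That leaves Nikolai.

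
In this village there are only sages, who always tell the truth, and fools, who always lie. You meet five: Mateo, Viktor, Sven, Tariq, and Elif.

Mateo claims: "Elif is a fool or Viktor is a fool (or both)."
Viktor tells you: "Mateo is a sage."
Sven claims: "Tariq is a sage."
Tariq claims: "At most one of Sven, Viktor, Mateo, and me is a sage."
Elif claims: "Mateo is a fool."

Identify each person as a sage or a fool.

Consider Mateo. Suppose Mateo is a fool.
Then no assignment of the remaining roles makes every statement match its speaker's type — contradiction.
So Mateo is a sage.
With that fixed, Viktor's statement is true, so Viktor is a sage.
With that fixed, Tariq's statement is false, so Tariq is a fool.
With that fixed, Elif's statement is false, so Elif is a fool.
With that fixed, Sven's statement is false, so Sven is a fool.

Mateo: sage, Viktor: sage, Sven: fool, Tariq: fool, Elif: fool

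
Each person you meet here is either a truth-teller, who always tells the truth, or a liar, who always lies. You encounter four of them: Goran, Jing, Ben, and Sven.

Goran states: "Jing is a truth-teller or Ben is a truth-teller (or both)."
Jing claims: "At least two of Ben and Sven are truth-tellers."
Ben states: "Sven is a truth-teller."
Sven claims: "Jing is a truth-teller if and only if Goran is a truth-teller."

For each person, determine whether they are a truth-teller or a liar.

Goran: truth-teller, Jing: truth-teller, Ben: truth-teller, Sven: truth-teller

Consider Goran. Suppose Goran is a liar.
Then no assignment of the remaining roles makes every statement match its speaker's type — contradiction.
So Goran is a truth-teller.
Consider Jing. Suppose Jing is a liar.
Then no assignment of the remaining roles makes every statement match its speaker's type — contradiction.
So Jing is a truth-teller.
With that fixed, Sven's statement is true, so Sven is a truth-teller.
With that fixed, Ben's statement is true, so Ben is a truth-teller.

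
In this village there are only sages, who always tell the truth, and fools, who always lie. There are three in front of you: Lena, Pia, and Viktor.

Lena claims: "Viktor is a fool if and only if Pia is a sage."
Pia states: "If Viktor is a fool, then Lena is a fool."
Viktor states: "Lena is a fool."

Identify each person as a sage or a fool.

Consider Lena. Suppose Lena is a sage.
Then no assignment of the remaining roles makes every statement match its speaker's type — contradiction.
So Lena is a fool.
With that fixed, Pia's statement is true, so Pia is a sage.
With that fixed, Viktor's statement is true, so Viktor is a sage.

Lena: fool, Pia: sage, Viktor: sage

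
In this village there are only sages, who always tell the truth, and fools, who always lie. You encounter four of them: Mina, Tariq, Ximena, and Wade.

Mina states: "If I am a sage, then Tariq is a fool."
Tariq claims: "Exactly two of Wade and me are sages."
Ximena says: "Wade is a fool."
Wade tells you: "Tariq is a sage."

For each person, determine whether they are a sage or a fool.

Mina: sage, Tariq: fool, Ximena: sage, Wade: fool

Consider Mina. Suppose Mina is a fool.
Then Mina's own statement would have to be false, but it can't be — contradiction.
So Mina is a sage.
Consider Tariq. Suppose Tariq is a sage.
Then Mina's statement comes out false, contradicting Mina being a sage.
So Tariq is a fool.
With that fixed, Wade's statement is false, so Wade is a fool.
With that fixed, Ximena's statement is true, so Ximena is a sage.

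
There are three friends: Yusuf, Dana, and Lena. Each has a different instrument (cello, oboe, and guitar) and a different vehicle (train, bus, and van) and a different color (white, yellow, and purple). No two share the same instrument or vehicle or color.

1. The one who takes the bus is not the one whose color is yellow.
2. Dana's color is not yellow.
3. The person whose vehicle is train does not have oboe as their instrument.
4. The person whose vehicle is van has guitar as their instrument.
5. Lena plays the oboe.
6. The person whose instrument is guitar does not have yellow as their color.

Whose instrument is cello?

With clues 1–5, Lena is impossible for the one with instrument cello.
With clues 1–6, Dana is impossible for the one with instrument cello.
That leaves Yusuf.

Yusuf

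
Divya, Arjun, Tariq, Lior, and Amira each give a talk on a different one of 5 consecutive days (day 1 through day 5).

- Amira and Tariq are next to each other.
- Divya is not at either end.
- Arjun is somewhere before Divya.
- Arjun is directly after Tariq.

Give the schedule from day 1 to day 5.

From clues 1–2: Divya is in {2,3,4}.
From clues 1–4: Amira → day 1, Tariq → day 2, Arjun → day 3, Divya → day 4, Lior → day 5.

Amira, Tariq, Arjun, Divya, Lior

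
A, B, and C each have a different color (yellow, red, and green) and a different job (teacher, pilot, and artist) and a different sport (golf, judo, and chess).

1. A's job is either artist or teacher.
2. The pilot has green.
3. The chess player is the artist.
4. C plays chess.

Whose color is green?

With clues 1–2, A is impossible for the one with color green.
With clues 1–4, C is impossible for the one with color green.
That leaves B.

B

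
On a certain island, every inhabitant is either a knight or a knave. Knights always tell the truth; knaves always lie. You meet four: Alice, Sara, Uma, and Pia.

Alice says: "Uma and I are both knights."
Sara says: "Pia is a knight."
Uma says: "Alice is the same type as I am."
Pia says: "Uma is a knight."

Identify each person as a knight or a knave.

Alice: knight, Sara: knight, Uma: knight, Pia: knight

Consider Alice. Suppose Alice is a knave.
Then whichever role Uma has, Uma's statement has the wrong truth value — contradiction.
So Alice is a knight.
Consider Sara. Suppose Sara is a knave.
Then no assignment of the remaining roles makes every statement match its speaker's type — contradiction.
So Sara is a knight.
Consider Uma. Suppose Uma is a knave.
Then Alice's statement comes out false, contradicting Alice being a knight.
So Uma is a knight.
With that fixed, Pia's statement is true, so Pia is a knight.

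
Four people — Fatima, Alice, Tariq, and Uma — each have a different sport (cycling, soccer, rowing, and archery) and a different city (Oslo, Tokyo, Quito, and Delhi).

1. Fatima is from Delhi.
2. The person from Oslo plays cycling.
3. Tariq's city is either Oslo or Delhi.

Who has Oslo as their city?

Clue 1 rules out Fatima for the one with city Oslo.
With clues 1–3, Alice and Uma are impossible for the one with city Oslo.
That leaves Tariq.

Tariq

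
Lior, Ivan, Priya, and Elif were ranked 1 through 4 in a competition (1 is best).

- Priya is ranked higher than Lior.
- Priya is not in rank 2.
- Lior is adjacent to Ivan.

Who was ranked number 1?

Priya

With clue 1, Lior is ruled out for rank 1.
With clues 1–3, Elif and Ivan are ruled out for rank 1.
So rank 1 is Priya.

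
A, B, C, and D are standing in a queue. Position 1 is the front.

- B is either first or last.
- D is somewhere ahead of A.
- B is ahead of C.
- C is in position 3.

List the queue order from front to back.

B, D, C, A

From clue 1: B is in {1,4}.
From clues 1–3: B → position 1.
From clues 1–4: D → position 2, C → position 3, A → position 4.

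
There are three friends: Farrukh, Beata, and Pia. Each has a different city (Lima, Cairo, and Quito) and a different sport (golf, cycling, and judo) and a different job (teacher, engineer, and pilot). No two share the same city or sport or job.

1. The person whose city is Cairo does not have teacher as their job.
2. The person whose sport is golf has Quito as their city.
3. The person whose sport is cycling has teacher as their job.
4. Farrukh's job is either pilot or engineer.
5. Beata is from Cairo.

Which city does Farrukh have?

Quito

With clues 1–4, Lima is impossible for Farrukh's city.
With clues 1–5, Cairo is impossible for Farrukh's city.
That leaves Quito.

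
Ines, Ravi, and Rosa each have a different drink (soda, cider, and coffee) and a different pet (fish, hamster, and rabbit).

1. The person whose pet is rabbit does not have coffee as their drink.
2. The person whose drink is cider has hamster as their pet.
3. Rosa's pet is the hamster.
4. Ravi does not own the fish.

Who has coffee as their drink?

Ines

With clues 1–3, Rosa is impossible for the one with drink coffee.
With clues 1–4, Ravi is impossible for the one with drink coffee.
That leaves Ines.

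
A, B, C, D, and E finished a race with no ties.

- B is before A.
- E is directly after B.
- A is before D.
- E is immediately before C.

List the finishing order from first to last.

B, E, C, A, D

From clue 1: A is in {2,3,4,5}.
From clues 1–2: A is in {3,4,5}.
From clues 1–3: A is in {3,4}.
From clues 1–4: B → place 1, E → place 2, C → place 3, A → place 4, D → place 5.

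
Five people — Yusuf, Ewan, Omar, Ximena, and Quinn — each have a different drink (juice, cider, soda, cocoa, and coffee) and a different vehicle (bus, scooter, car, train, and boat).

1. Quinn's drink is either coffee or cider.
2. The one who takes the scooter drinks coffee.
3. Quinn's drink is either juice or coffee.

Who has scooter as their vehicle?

With clues 1–3, Ewan, Omar, Ximena, and Yusuf are impossible for the one with vehicle scooter.
That leaves Quinn.

Quinn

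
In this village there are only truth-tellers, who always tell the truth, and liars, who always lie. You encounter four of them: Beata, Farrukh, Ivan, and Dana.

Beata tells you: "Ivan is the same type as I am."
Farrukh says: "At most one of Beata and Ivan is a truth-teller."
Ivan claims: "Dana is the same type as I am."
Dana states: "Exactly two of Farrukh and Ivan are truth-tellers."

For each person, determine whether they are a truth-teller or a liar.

Beata: liar, Farrukh: truth-teller, Ivan: truth-teller, Dana: truth-teller

Consider Beata. Suppose Beata is a truth-teller.
Then no assignment of the remaining roles makes every statement match its speaker's type — contradiction.
So Beata is a liar.
With that fixed, Farrukh's statement is true, so Farrukh is a truth-teller.
Consider Ivan. Suppose Ivan is a liar.
Then Beata's statement comes out true, contradicting Beata being a liar.
So Ivan is a truth-teller.
With that fixed, Dana's statement is true, so Dana is a truth-teller.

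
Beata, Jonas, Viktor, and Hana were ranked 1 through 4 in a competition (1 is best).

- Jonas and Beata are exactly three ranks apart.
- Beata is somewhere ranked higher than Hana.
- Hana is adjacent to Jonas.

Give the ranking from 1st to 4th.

From clue 1: Beata is in {1,4}.
From clues 1–2: Beata → rank 1, Jonas → rank 4.
From clues 1–3: Viktor → rank 2, Hana → rank 3.

Beata, Viktor, Hana, Jonas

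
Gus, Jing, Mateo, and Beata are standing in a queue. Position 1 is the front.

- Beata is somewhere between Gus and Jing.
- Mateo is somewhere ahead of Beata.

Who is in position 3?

With clues 1–2, Gus, Jing, and Mateo are ruled out for position 3.
So position 3 is Beata.

Beata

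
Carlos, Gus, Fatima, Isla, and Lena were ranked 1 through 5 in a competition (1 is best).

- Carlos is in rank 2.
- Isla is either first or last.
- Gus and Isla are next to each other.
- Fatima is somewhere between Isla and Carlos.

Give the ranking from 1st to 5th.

From clue 1: Carlos → rank 2.
From clues 1–2: Isla is in {1,5}.
From clues 1–3: Gus → rank 4, Isla → rank 5.
From clues 1–4: Lena → rank 1, Fatima → rank 3.

Lena, Carlos, Fatima, Gus, Isla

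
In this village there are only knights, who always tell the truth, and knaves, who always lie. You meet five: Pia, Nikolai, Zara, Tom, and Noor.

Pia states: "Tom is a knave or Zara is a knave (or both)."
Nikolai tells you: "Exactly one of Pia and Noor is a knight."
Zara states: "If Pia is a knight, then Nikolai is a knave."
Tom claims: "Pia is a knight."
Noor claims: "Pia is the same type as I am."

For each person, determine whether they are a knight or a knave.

Pia: knight, Nikolai: knight, Zara: knave, Tom: knight, Noor: knave

Consider Pia. Suppose Pia is a knave.
Then whichever role Noor has, Noor's statement has the wrong truth value — contradiction.
So Pia is a knight.
With that fixed, Tom's statement is true, so Tom is a knight.
Consider Nikolai. Suppose Nikolai is a knave.
Then no assignment of the remaining roles makes every statement match its speaker's type — contradiction.
So Nikolai is a knight.
With that fixed, Zara's statement is false, so Zara is a knave.
Consider Noor. Suppose Noor is a knight.
Then Nikolai's statement comes out false, contradicting Nikolai being a knight.
So Noor is a knave.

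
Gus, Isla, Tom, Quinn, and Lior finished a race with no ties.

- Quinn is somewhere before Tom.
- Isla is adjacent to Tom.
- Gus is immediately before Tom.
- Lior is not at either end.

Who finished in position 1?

With clue 1, Tom is ruled out for place 1.
With clues 1–2, Isla is ruled out for place 1.
With clues 1–3, Gus is ruled out for place 1.
With clues 1–4, Lior is ruled out for place 1.
So place 1 is Quinn.

Quinn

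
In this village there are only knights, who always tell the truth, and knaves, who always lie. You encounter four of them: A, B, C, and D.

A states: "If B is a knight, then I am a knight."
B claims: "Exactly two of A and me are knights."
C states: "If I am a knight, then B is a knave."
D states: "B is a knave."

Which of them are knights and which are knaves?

Consider A. Suppose A is a knave.
Then no assignment of the remaining roles makes every statement match its speaker's type — contradiction.
So A is a knight.
Consider B. Suppose B is a knight.
Then whichever role C has, C's statement has the wrong truth value — contradiction.
So B is a knave.
With that fixed, C's statement is true, so C is a knight.
With that fixed, D's statement is true, so D is a knight.

A: knight, B: knave, C: knight, D: knight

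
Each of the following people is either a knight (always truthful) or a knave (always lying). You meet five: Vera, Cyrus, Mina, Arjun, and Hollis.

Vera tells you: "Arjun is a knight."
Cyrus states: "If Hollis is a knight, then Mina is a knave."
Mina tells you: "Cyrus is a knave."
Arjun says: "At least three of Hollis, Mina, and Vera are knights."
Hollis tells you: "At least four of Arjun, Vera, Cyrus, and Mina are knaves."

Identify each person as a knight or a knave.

Vera: knave, Cyrus: knight, Mina: knave, Arjun: knave, Hollis: knave

Consider Vera. Suppose Vera is a knight.
Then no assignment of the remaining roles makes every statement match its speaker's type — contradiction.
So Vera is a knave.
With that fixed, Arjun's statement is false, so Arjun is a knave.
Consider Cyrus. Suppose Cyrus is a knave.
Then no assignment of the remaining roles makes every statement match its speaker's type — contradiction.
So Cyrus is a knight.
With that fixed, Mina's statement is false, so Mina is a knave.
With that fixed, Hollis's statement is false, so Hollis is a knave.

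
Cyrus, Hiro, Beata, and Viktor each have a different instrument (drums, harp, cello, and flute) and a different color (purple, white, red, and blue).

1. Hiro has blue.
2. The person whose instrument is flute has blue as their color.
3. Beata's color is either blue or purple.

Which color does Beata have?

Clue 1 rules out blue for Beata's color.
With clues 1–3, red and white are impossible for Beata's color.
That leaves purple.

purple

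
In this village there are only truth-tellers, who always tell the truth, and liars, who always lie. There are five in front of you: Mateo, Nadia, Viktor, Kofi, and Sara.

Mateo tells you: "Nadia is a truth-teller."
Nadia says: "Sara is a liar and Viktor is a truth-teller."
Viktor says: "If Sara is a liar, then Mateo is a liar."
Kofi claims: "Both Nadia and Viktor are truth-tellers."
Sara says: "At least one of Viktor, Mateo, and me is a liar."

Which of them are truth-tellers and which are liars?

Consider Mateo. Suppose Mateo is a truth-teller.
Then no assignment of the remaining roles makes every statement match its speaker's type — contradiction.
So Mateo is a liar.
With that fixed, Viktor's statement is true, so Viktor is a truth-teller.
With that fixed, Sara's statement is true, so Sara is a truth-teller.
With that fixed, Nadia's statement is false, so Nadia is a liar.
With that fixed, Kofi's statement is false, so Kofi is a liar.

Mateo: liar, Nadia: liar, Viktor: truth-teller, Kofi: liar, Sara: truth-teller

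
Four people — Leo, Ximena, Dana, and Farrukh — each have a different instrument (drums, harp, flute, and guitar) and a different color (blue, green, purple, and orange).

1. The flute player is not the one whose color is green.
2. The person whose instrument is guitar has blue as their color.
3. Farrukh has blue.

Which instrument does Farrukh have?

With clues 1–3, drums, flute, and harp are impossible for Farrukh's instrument.
That leaves guitar.

guitar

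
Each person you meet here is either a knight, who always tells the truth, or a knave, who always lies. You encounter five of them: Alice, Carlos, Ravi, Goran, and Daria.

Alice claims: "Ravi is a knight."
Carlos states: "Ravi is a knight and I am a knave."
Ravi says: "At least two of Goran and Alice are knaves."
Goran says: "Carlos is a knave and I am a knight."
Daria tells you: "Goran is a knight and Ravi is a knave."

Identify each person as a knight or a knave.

Consider Alice. Suppose Alice is a knight.
Then no assignment of the remaining roles makes every statement match its speaker's type — contradiction.
So Alice is a knave.
Consider Carlos. Suppose Carlos is a knight.
Then Carlos's own statement would have to be true, but it can't be — contradiction.
So Carlos is a knave.
Consider Ravi. Suppose Ravi is a knight.
Then Alice's statement comes out true, contradicting Alice being a knave.
So Ravi is a knave.
Consider Goran. Suppose Goran is a knave.
Then Ravi's statement comes out true, contradicting Ravi being a knave.
So Goran is a knight.
With that fixed, Daria's statement is true, so Daria is a knight.

Alice: knave, Carlos: knave, Ravi: knave, Goran: knight, Daria: knight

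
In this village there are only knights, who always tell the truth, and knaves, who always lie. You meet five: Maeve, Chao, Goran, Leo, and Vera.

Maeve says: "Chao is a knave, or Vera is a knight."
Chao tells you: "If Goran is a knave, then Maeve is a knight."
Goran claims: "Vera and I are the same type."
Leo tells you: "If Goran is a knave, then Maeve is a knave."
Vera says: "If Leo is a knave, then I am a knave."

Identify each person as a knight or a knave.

Consider Maeve. Suppose Maeve is a knave.
Then no assignment of the remaining roles makes every statement match its speaker's type — contradiction.
So Maeve is a knight.
With that fixed, Chao's statement is true, so Chao is a knight.
Consider Goran. Suppose Goran is a knave.
Then no assignment of the remaining roles makes every statement match its speaker's type — contradiction.
So Goran is a knight.
With that fixed, Leo's statement is true, so Leo is a knight.
With that fixed, Vera's statement is true, so Vera is a knight.

Maeve: knight, Chao: knight, Goran: knight, Leo: knight, Vera: knight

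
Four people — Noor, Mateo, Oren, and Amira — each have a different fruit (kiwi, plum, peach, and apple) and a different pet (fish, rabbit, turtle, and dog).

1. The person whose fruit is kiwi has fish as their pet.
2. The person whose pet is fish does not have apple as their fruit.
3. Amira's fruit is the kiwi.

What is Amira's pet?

fish

With clues 1–3, dog, rabbit, and turtle are impossible for Amira's pet.
That leaves fish.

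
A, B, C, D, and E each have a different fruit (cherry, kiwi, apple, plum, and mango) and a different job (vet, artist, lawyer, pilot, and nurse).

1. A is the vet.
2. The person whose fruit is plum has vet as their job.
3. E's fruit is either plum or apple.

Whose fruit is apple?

E

With clues 1–2, A is impossible for the one with fruit apple.
With clues 1–3, B, C, and D are impossible for the one with fruit apple.
That leaves E.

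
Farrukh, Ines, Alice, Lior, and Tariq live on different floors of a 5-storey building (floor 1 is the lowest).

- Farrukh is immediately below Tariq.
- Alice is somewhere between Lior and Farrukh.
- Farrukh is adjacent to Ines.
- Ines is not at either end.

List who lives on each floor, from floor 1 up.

Lior, Alice, Ines, Farrukh, Tariq

From clue 1: Farrukh is in {1,2,3,4}.
From clues 1–2: Alice is in {2,3,4}.
From clues 1–3: Farrukh is in {2,4}.
From clues 1–4: Lior → floor 1, Alice → floor 2, Ines → floor 3, Farrukh → floor 4, Tariq → floor 5.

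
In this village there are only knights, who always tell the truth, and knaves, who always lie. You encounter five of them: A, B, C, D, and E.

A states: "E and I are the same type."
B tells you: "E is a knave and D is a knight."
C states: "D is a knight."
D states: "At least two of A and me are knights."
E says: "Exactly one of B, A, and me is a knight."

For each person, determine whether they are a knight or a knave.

A: knave, B: knave, C: knave, D: knave, E: knight

Consider A. Suppose A is a knight.
Then no assignment of the remaining roles makes every statement match its speaker's type — contradiction.
So A is a knave.
With that fixed, D's statement is false, so D is a knave.
With that fixed, B's statement is false, so B is a knave.
With that fixed, C's statement is false, so C is a knave.
Consider E. Suppose E is a knave.
Then A's statement comes out true, contradicting A being a knave.
So E is a knight.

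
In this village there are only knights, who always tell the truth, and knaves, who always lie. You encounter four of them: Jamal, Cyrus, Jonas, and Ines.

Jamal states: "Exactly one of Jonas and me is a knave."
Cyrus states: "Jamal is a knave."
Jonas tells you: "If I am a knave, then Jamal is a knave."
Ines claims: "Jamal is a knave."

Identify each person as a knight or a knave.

Jamal: knight, Cyrus: knave, Jonas: knave, Ines: knave

Consider Jamal. Suppose Jamal is a knave.
Then no assignment of the remaining roles makes every statement match its speaker's type — contradiction.
So Jamal is a knight.
With that fixed, Cyrus's statement is false, so Cyrus is a knave.
With that fixed, Ines's statement is false, so Ines is a knave.
Consider Jonas. Suppose Jonas is a knight.
Then Jamal's statement comes out false, contradicting Jamal being a knight.
So Jonas is a knave.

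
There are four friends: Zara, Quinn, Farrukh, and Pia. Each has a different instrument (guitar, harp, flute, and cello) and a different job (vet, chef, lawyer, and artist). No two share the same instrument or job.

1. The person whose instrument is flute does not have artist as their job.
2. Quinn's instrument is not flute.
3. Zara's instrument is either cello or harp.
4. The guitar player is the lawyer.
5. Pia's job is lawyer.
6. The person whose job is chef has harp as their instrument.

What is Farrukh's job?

vet

With clues 1–5, artist and lawyer are impossible for Farrukh's job.
With clues 1–6, chef is impossible for Farrukh's job.
That leaves vet.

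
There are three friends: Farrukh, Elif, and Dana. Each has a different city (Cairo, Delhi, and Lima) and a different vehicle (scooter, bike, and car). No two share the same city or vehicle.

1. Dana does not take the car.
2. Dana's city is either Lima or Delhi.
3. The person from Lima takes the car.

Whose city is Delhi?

With clues 1–3, Elif and Farrukh are impossible for the one with city Delhi.
That leaves Dana.

Dana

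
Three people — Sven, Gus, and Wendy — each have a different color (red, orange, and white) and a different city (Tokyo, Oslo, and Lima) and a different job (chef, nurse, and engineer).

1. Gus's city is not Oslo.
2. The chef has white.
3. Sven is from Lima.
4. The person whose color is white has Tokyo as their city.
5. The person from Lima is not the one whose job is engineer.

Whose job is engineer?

With clues 1–4, Gus is impossible for the one with job engineer.
With clues 1–5, Sven is impossible for the one with job engineer.
That leaves Wendy.

Wendy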